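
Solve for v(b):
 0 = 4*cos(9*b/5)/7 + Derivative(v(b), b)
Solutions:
 v(b) = C1 - 20*sin(9*b/5)/63


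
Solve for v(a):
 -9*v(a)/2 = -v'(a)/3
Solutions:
 v(a) = C1*exp(27*a/2)


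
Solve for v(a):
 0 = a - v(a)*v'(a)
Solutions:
 v(a) = -sqrt(C1 + a^2)
 v(a) = sqrt(C1 + a^2)


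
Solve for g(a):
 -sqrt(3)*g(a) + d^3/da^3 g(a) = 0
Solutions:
 g(a) = C3*exp(3^(1/6)*a) + (C1*sin(3^(2/3)*a/2) + C2*cos(3^(2/3)*a/2))*exp(-3^(1/6)*a/2)


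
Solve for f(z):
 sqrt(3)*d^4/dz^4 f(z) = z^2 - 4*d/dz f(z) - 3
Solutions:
 f(z) = C1 + C4*exp(-2^(2/3)*3^(5/6)*z/3) + z^3/12 - 3*z/4 + (C2*sin(2^(2/3)*3^(1/3)*z/2) + C3*cos(2^(2/3)*3^(1/3)*z/2))*exp(2^(2/3)*3^(5/6)*z/6)


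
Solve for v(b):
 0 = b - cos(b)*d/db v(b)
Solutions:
 v(b) = C1 + Integral(b/cos(b), b)


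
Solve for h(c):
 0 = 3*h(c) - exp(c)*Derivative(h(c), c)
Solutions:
 h(c) = C1*exp(-3*exp(-c))


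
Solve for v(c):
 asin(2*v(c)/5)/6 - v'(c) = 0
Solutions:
 Integral(1/asin(2*_y/5), (_y, v(c))) = C1 + c/6


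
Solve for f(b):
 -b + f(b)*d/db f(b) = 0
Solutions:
 f(b) = -sqrt(C1 + b^2)
 f(b) = sqrt(C1 + b^2)


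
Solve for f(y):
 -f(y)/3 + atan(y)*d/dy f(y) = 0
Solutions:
 f(y) = C1*exp(Integral(1/atan(y), y)/3)


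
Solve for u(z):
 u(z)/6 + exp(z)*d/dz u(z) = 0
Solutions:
 u(z) = C1*exp(exp(-z)/6)


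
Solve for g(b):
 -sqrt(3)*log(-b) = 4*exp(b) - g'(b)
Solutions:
 g(b) = C1 + sqrt(3)*b*log(-b) - sqrt(3)*b + 4*exp(b)


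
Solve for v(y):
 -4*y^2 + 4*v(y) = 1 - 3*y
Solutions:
 v(y) = y^2 - 3*y/4 + 1/4


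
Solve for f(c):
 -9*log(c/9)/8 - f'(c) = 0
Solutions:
 f(c) = C1 - 9*c*log(c)/8 + 9*c/8 + 9*c*log(3)/4


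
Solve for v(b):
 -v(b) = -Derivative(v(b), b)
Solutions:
 v(b) = C1*exp(b)


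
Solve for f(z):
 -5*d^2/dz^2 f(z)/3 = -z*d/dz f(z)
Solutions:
 f(z) = C1 + C2*erfi(sqrt(30)*z/10)


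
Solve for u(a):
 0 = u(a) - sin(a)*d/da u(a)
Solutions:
 u(a) = C1*sqrt(cos(a) - 1)/sqrt(cos(a) + 1)


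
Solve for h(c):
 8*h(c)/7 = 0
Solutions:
 h(c) = 0


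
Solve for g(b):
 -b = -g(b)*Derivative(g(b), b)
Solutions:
 g(b) = -sqrt(C1 + b^2)
 g(b) = sqrt(C1 + b^2)


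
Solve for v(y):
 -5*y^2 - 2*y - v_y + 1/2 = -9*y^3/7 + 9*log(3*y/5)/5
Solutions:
 v(y) = C1 + 9*y^4/28 - 5*y^3/3 - y^2 - 9*y*log(y)/5 - 9*y*log(3)/5 + 23*y/10 + 9*y*log(5)/5


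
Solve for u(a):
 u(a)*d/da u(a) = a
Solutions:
 u(a) = -sqrt(C1 + a^2)
 u(a) = sqrt(C1 + a^2)


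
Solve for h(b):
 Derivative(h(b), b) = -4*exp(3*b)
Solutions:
 h(b) = C1 - 4*exp(3*b)/3


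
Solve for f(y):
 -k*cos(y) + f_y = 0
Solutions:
 f(y) = C1 + k*sin(y)


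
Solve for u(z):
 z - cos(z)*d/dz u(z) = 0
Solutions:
 u(z) = C1 + Integral(z/cos(z), z)


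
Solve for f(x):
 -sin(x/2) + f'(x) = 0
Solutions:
 f(x) = C1 - 2*cos(x/2)


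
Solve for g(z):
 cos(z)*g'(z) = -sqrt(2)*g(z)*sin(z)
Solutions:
 g(z) = C1*cos(z)^(sqrt(2))


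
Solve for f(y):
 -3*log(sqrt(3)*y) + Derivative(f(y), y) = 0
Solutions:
 f(y) = C1 + 3*y*log(y) - 3*y + 3*y*log(3)/2


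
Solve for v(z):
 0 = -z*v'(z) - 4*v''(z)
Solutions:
 v(z) = C1 + C2*erf(sqrt(2)*z/4)


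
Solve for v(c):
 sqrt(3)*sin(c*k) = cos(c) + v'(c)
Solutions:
 v(c) = C1 - sin(c) - sqrt(3)*cos(c*k)/k


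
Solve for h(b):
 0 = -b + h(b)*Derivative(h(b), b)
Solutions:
 h(b) = -sqrt(C1 + b^2)
 h(b) = sqrt(C1 + b^2)


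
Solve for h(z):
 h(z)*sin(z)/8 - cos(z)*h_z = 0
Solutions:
 h(z) = C1/cos(z)^(1/8)


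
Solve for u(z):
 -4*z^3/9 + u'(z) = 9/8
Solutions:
 u(z) = C1 + z^4/9 + 9*z/8


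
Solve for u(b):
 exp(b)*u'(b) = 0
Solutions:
 u(b) = C1


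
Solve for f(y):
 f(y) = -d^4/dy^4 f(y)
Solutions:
 f(y) = (C1*sin(sqrt(2)*y/2) + C2*cos(sqrt(2)*y/2))*exp(-sqrt(2)*y/2) + (C3*sin(sqrt(2)*y/2) + C4*cos(sqrt(2)*y/2))*exp(sqrt(2)*y/2)


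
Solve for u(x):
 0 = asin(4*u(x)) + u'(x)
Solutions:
 Integral(1/asin(4*_y), (_y, u(x))) = C1 - x


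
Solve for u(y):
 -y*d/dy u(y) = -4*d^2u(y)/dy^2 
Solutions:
 u(y) = C1 + C2*erfi(sqrt(2)*y/4)


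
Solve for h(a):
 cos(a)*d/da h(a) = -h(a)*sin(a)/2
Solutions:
 h(a) = C1*sqrt(cos(a))


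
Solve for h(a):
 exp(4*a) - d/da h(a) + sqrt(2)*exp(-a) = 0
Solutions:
 h(a) = C1 + exp(4*a)/4 - sqrt(2)*exp(-a)


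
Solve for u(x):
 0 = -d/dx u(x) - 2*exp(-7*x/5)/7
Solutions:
 u(x) = C1 + 10*exp(-7*x/5)/49


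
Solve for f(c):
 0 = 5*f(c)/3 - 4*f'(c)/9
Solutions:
 f(c) = C1*exp(15*c/4)


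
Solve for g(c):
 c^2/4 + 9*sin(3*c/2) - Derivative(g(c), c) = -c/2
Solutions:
 g(c) = C1 + c^3/12 + c^2/4 - 6*cos(3*c/2)


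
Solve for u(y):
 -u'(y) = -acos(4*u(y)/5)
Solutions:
 Integral(1/acos(4*_y/5), (_y, u(y))) = C1 + y


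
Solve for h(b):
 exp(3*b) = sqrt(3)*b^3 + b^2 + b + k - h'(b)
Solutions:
 h(b) = C1 + sqrt(3)*b^4/4 + b^3/3 + b^2/2 + b*k - exp(3*b)/3


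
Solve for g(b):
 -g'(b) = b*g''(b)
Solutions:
 g(b) = C1 + C2*log(b)


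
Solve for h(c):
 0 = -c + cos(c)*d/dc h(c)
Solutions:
 h(c) = C1 + Integral(c/cos(c), c)


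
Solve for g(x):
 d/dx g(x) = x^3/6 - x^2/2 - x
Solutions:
 g(x) = C1 + x^4/24 - x^3/6 - x^2/2


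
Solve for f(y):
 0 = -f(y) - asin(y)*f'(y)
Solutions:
 f(y) = C1*exp(-Integral(1/asin(y), y))


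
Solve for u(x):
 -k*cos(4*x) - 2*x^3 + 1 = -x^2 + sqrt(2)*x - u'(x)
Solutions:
 u(x) = C1 + k*sin(4*x)/4 + x^4/2 - x^3/3 + sqrt(2)*x^2/2 - x


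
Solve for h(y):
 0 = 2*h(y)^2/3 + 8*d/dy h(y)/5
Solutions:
 h(y) = 12/(C1 + 5*y)


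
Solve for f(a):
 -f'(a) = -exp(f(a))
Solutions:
 f(a) = log(-1/(C1 + a))


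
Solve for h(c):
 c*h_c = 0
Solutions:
 h(c) = C1


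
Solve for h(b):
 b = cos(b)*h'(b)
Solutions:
 h(b) = C1 + Integral(b/cos(b), b)


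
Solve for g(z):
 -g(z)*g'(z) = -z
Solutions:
 g(z) = -sqrt(C1 + z^2)
 g(z) = sqrt(C1 + z^2)


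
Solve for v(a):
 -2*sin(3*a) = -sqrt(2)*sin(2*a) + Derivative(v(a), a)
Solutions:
 v(a) = C1 - sqrt(2)*cos(2*a)/2 + 2*cos(3*a)/3


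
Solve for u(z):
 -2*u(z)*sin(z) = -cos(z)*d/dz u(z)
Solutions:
 u(z) = C1/cos(z)^2


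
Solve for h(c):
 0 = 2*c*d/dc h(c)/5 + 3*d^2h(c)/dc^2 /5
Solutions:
 h(c) = C1 + C2*erf(sqrt(3)*c/3)


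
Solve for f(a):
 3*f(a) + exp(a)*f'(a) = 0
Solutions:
 f(a) = C1*exp(3*exp(-a))


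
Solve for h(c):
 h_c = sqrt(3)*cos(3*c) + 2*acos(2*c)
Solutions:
 h(c) = C1 + 2*c*acos(2*c) - sqrt(1 - 4*c^2) + sqrt(3)*sin(3*c)/3


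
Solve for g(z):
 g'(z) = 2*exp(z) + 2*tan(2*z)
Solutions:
 g(z) = C1 + 2*exp(z) - log(cos(2*z))


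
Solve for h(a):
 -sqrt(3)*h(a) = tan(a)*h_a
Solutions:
 h(a) = C1/sin(a)^(sqrt(3))


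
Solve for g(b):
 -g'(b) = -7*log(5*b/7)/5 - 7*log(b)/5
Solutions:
 g(b) = C1 + 14*b*log(b)/5 - 14*b/5 - 7*b*log(7)/5 + 7*b*log(5)/5


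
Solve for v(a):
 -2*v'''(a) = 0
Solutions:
 v(a) = C1 + C2*a + C3*a^2


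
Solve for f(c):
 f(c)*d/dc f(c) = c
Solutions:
 f(c) = -sqrt(C1 + c^2)
 f(c) = sqrt(C1 + c^2)


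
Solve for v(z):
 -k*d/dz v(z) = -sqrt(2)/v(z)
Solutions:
 v(z) = -sqrt(C1 + 2*sqrt(2)*z/k)
 v(z) = sqrt(C1 + 2*sqrt(2)*z/k)


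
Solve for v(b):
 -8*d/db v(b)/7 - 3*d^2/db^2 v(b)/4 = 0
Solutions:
 v(b) = C1 + C2*exp(-32*b/21)


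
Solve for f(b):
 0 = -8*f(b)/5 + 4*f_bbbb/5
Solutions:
 f(b) = C1*exp(-2^(1/4)*b) + C2*exp(2^(1/4)*b) + C3*sin(2^(1/4)*b) + C4*cos(2^(1/4)*b)


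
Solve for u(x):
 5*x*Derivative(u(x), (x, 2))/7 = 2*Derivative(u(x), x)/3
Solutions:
 u(x) = C1 + C2*x^(29/15)


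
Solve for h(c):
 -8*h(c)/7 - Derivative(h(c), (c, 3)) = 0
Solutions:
 h(c) = C3*exp(-2*7^(2/3)*c/7) + (C1*sin(sqrt(3)*7^(2/3)*c/7) + C2*cos(sqrt(3)*7^(2/3)*c/7))*exp(7^(2/3)*c/7)


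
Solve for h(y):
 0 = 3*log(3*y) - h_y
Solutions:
 h(y) = C1 + 3*y*log(y) - 3*y + y*log(27)


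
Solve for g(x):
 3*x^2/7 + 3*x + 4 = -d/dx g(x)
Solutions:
 g(x) = C1 - x^3/7 - 3*x^2/2 - 4*x


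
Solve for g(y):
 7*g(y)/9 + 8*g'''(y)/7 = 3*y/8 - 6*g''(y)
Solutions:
 g(y) = C1*exp(y*(-42 + 21*63^(1/3)/(2*sqrt(130) + 67)^(1/3) + 147^(1/3)*(2*sqrt(130) + 67)^(1/3))/24)*sin(3^(1/6)*7^(1/3)*y*(-3^(2/3)*7^(1/3)*(2*sqrt(130) + 67)^(1/3) + 63/(2*sqrt(130) + 67)^(1/3))/24) + C2*exp(y*(-42 + 21*63^(1/3)/(2*sqrt(130) + 67)^(1/3) + 147^(1/3)*(2*sqrt(130) + 67)^(1/3))/24)*cos(3^(1/6)*7^(1/3)*y*(-3^(2/3)*7^(1/3)*(2*sqrt(130) + 67)^(1/3) + 63/(2*sqrt(130) + 67)^(1/3))/24) + C3*exp(-y*(21*63^(1/3)/(2*sqrt(130) + 67)^(1/3) + 21 + 147^(1/3)*(2*sqrt(130) + 67)^(1/3))/12) + 27*y/56


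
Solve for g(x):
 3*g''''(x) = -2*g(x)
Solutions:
 g(x) = (C1*sin(6^(3/4)*x/6) + C2*cos(6^(3/4)*x/6))*exp(-6^(3/4)*x/6) + (C3*sin(6^(3/4)*x/6) + C4*cos(6^(3/4)*x/6))*exp(6^(3/4)*x/6)


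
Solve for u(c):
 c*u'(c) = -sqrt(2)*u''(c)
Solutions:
 u(c) = C1 + C2*erf(2^(1/4)*c/2)


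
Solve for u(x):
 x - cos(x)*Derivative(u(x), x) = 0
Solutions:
 u(x) = C1 + Integral(x/cos(x), x)


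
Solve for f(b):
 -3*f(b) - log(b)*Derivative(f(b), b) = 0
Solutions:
 f(b) = C1*exp(-3*li(b))


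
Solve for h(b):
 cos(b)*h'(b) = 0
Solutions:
 h(b) = C1


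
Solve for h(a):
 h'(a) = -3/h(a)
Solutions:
 h(a) = -sqrt(C1 - 6*a)
 h(a) = sqrt(C1 - 6*a)


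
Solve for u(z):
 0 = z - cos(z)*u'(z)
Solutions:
 u(z) = C1 + Integral(z/cos(z), z)


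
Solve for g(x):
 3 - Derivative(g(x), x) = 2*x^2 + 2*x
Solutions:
 g(x) = C1 - 2*x^3/3 - x^2 + 3*x


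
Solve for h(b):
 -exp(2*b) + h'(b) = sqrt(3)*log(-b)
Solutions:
 h(b) = C1 + sqrt(3)*b*log(-b) - sqrt(3)*b + exp(2*b)/2


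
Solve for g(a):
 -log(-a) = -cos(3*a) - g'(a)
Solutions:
 g(a) = C1 + a*log(-a) - a - sin(3*a)/3


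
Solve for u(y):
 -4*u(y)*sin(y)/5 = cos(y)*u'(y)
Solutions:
 u(y) = C1*cos(y)^(4/5)


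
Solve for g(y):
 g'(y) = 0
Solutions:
 g(y) = C1


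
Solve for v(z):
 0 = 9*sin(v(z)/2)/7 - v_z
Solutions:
 -9*z/7 + log(cos(v(z)/2) - 1) - log(cos(v(z)/2) + 1) = C1


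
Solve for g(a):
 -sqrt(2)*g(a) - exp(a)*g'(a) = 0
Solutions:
 g(a) = C1*exp(sqrt(2)*exp(-a))


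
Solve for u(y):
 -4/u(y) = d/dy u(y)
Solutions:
 u(y) = -sqrt(C1 - 8*y)
 u(y) = sqrt(C1 - 8*y)


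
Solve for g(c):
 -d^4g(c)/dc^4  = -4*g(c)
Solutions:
 g(c) = C1*exp(-sqrt(2)*c) + C2*exp(sqrt(2)*c) + C3*sin(sqrt(2)*c) + C4*cos(sqrt(2)*c)


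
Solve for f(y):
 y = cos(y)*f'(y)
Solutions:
 f(y) = C1 + Integral(y/cos(y), y)


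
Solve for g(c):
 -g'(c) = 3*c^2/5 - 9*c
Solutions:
 g(c) = C1 - c^3/5 + 9*c^2/2


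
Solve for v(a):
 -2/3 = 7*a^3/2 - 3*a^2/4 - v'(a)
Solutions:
 v(a) = C1 + 7*a^4/8 - a^3/4 + 2*a/3


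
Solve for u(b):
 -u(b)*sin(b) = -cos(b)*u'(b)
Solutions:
 u(b) = C1/cos(b)


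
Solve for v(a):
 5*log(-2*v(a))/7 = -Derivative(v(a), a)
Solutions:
 7*Integral(1/(log(-_y) + log(2)), (_y, v(a)))/5 = C1 - a


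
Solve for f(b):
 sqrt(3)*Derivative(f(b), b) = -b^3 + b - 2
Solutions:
 f(b) = C1 - sqrt(3)*b^4/12 + sqrt(3)*b^2/6 - 2*sqrt(3)*b/3


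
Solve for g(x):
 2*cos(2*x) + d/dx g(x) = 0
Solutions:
 g(x) = C1 - sin(2*x)


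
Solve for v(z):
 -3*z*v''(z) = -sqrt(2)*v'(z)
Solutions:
 v(z) = C1 + C2*z^(sqrt(2)/3 + 1)


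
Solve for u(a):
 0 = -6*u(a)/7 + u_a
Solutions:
 u(a) = C1*exp(6*a/7)


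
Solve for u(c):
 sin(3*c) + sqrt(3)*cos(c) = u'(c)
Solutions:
 u(c) = C1 + sqrt(3)*sin(c) - cos(3*c)/3


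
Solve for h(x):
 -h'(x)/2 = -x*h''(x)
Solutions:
 h(x) = C1 + C2*x^(3/2)


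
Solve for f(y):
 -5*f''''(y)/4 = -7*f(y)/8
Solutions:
 f(y) = C1*exp(-10^(3/4)*7^(1/4)*y/10) + C2*exp(10^(3/4)*7^(1/4)*y/10) + C3*sin(10^(3/4)*7^(1/4)*y/10) + C4*cos(10^(3/4)*7^(1/4)*y/10)


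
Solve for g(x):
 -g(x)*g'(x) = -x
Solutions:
 g(x) = -sqrt(C1 + x^2)
 g(x) = sqrt(C1 + x^2)


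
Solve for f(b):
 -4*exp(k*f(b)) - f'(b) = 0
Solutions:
 f(b) = Piecewise((log(1/(C1*k + 4*b*k))/k, Ne(k, 0)), (nan, True))
 f(b) = Piecewise((C1 - 4*b, Eq(k, 0)), (nan, True))


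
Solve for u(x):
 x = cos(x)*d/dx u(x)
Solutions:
 u(x) = C1 + Integral(x/cos(x), x)


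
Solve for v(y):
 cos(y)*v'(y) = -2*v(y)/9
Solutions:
 v(y) = C1*(sin(y) - 1)^(1/9)/(sin(y) + 1)^(1/9)


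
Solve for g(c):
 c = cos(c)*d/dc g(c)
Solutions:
 g(c) = C1 + Integral(c/cos(c), c)


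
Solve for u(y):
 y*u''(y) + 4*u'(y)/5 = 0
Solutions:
 u(y) = C1 + C2*y^(1/5)


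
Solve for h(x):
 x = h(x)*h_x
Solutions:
 h(x) = -sqrt(C1 + x^2)
 h(x) = sqrt(C1 + x^2)


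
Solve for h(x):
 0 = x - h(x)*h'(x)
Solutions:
 h(x) = -sqrt(C1 + x^2)
 h(x) = sqrt(C1 + x^2)


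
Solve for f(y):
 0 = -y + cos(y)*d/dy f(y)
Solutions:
 f(y) = C1 + Integral(y/cos(y), y)


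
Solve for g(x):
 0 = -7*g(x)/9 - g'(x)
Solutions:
 g(x) = C1*exp(-7*x/9)


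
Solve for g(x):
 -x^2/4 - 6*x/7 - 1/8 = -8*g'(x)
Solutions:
 g(x) = C1 + x^3/96 + 3*x^2/56 + x/64


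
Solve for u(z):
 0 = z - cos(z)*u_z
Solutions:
 u(z) = C1 + Integral(z/cos(z), z)


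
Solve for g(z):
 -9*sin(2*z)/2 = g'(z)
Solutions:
 g(z) = C1 + 9*cos(2*z)/4


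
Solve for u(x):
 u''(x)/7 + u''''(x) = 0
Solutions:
 u(x) = C1 + C2*x + C3*sin(sqrt(7)*x/7) + C4*cos(sqrt(7)*x/7)


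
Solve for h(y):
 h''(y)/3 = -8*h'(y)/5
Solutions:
 h(y) = C1 + C2*exp(-24*y/5)


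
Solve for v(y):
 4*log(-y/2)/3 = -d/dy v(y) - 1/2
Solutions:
 v(y) = C1 - 4*y*log(-y)/3 + y*(5 + 8*log(2))/6


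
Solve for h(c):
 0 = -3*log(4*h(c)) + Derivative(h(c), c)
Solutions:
 -Integral(1/(log(_y) + 2*log(2)), (_y, h(c)))/3 = C1 - c


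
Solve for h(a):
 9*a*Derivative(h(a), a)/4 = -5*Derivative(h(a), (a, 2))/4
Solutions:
 h(a) = C1 + C2*erf(3*sqrt(10)*a/10)


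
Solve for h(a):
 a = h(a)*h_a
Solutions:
 h(a) = -sqrt(C1 + a^2)
 h(a) = sqrt(C1 + a^2)


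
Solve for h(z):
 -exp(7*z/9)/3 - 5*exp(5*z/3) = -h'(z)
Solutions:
 h(z) = C1 + 3*exp(7*z/9)/7 + 3*exp(5*z/3)


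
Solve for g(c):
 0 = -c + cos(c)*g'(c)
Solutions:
 g(c) = C1 + Integral(c/cos(c), c)


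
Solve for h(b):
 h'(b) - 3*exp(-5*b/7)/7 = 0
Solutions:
 h(b) = C1 - 3*exp(-5*b/7)/5


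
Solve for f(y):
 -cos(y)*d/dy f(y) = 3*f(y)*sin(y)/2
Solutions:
 f(y) = C1*cos(y)^(3/2)


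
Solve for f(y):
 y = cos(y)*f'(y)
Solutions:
 f(y) = C1 + Integral(y/cos(y), y)


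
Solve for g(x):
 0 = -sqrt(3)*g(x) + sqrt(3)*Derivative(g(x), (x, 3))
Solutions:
 g(x) = C3*exp(x) + (C1*sin(sqrt(3)*x/2) + C2*cos(sqrt(3)*x/2))*exp(-x/2)


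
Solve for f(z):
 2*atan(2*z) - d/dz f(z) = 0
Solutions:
 f(z) = C1 + 2*z*atan(2*z) - log(4*z^2 + 1)/2


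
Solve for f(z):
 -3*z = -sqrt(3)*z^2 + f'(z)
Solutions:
 f(z) = C1 + sqrt(3)*z^3/3 - 3*z^2/2


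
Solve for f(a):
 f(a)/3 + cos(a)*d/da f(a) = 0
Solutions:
 f(a) = C1*(sin(a) - 1)^(1/6)/(sin(a) + 1)^(1/6)


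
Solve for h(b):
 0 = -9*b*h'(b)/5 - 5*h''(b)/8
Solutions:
 h(b) = C1 + C2*erf(6*b/5)


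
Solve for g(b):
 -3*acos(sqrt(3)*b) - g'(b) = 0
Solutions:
 g(b) = C1 - 3*b*acos(sqrt(3)*b) + sqrt(3)*sqrt(1 - 3*b^2)


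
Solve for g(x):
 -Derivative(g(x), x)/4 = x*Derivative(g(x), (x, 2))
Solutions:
 g(x) = C1 + C2*x^(3/4)


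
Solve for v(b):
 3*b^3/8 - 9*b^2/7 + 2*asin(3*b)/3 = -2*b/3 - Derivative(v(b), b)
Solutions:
 v(b) = C1 - 3*b^4/32 + 3*b^3/7 - b^2/3 - 2*b*asin(3*b)/3 - 2*sqrt(1 - 9*b^2)/9


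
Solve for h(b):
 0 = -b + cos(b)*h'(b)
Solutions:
 h(b) = C1 + Integral(b/cos(b), b)


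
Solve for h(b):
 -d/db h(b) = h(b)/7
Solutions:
 h(b) = C1*exp(-b/7)


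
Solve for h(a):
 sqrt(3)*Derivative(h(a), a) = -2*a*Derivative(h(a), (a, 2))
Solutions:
 h(a) = C1 + C2*a^(1 - sqrt(3)/2)


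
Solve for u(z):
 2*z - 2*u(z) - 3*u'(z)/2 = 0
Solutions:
 u(z) = C1*exp(-4*z/3) + z - 3/4


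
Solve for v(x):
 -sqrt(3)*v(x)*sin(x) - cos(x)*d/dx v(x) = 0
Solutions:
 v(x) = C1*cos(x)^(sqrt(3))


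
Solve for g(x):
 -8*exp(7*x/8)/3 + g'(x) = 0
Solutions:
 g(x) = C1 + 64*exp(7*x/8)/21


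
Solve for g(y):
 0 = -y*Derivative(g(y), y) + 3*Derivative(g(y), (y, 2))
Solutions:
 g(y) = C1 + C2*erfi(sqrt(6)*y/6)


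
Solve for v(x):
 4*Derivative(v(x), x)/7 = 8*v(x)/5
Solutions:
 v(x) = C1*exp(14*x/5)


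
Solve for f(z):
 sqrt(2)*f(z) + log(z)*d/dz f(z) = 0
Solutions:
 f(z) = C1*exp(-sqrt(2)*li(z))


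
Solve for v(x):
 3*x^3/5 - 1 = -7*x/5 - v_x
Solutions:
 v(x) = C1 - 3*x^4/20 - 7*x^2/10 + x


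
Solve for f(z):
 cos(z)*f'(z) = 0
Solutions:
 f(z) = C1


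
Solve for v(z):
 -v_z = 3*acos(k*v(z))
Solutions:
 Integral(1/acos(_y*k), (_y, v(z))) = C1 - 3*z


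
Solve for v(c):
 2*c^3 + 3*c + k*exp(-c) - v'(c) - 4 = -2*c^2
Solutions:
 v(c) = C1 + c^4/2 + 2*c^3/3 + 3*c^2/2 - 4*c - k*exp(-c)


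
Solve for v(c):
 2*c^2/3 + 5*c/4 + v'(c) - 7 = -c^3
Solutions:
 v(c) = C1 - c^4/4 - 2*c^3/9 - 5*c^2/8 + 7*c


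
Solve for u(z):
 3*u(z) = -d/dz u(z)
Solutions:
 u(z) = C1*exp(-3*z)


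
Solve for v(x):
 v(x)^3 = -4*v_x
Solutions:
 v(x) = -sqrt(2)*sqrt(-1/(C1 - x))
 v(x) = sqrt(2)*sqrt(-1/(C1 - x))


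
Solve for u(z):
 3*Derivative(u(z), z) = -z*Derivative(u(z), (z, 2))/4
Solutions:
 u(z) = C1 + C2/z^11


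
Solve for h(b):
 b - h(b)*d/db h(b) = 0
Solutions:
 h(b) = -sqrt(C1 + b^2)
 h(b) = sqrt(C1 + b^2)


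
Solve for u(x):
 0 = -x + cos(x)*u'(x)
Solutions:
 u(x) = C1 + Integral(x/cos(x), x)


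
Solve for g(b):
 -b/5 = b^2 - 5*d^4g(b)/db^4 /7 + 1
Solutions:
 g(b) = C1 + C2*b + C3*b^2 + C4*b^3 + 7*b^6/1800 + 7*b^5/3000 + 7*b^4/120


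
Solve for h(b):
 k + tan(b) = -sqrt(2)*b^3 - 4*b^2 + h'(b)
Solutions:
 h(b) = C1 + sqrt(2)*b^4/4 + 4*b^3/3 + b*k - log(cos(b))


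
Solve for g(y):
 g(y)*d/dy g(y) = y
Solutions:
 g(y) = -sqrt(C1 + y^2)
 g(y) = sqrt(C1 + y^2)


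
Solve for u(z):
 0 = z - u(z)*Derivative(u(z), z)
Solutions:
 u(z) = -sqrt(C1 + z^2)
 u(z) = sqrt(C1 + z^2)


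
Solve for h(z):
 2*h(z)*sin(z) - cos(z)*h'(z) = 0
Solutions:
 h(z) = C1/cos(z)^2


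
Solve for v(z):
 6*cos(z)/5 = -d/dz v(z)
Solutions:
 v(z) = C1 - 6*sin(z)/5


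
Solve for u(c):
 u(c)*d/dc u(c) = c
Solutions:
 u(c) = -sqrt(C1 + c^2)
 u(c) = sqrt(C1 + c^2)


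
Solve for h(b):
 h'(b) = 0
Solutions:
 h(b) = C1


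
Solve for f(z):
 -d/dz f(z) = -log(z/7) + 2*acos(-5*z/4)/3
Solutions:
 f(z) = C1 + z*log(z) - 2*z*acos(-5*z/4)/3 - z*log(7) - z - 2*sqrt(16 - 25*z^2)/15


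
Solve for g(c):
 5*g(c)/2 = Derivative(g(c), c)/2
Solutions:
 g(c) = C1*exp(5*c)


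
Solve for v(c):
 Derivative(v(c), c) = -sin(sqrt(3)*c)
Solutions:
 v(c) = C1 + sqrt(3)*cos(sqrt(3)*c)/3


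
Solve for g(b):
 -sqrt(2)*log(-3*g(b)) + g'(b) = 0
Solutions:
 -sqrt(2)*Integral(1/(log(-_y) + log(3)), (_y, g(b)))/2 = C1 - b


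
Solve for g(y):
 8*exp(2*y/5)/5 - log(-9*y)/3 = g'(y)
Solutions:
 g(y) = C1 - y*log(-y)/3 + y*(1 - 2*log(3))/3 + 4*exp(2*y/5)


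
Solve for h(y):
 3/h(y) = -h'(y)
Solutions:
 h(y) = -sqrt(C1 - 6*y)
 h(y) = sqrt(C1 - 6*y)


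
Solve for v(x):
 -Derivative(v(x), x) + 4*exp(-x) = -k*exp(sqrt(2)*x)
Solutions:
 v(x) = C1 + sqrt(2)*k*exp(sqrt(2)*x)/2 - 4*exp(-x)


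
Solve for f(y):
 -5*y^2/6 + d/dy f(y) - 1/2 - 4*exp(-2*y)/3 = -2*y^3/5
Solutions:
 f(y) = C1 - y^4/10 + 5*y^3/18 + y/2 - 2*exp(-2*y)/3


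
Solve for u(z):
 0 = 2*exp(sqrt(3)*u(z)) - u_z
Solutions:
 u(z) = sqrt(3)*(2*log(-1/(C1 + 2*z)) - log(3))/6


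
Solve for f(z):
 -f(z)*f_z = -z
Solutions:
 f(z) = -sqrt(C1 + z^2)
 f(z) = sqrt(C1 + z^2)


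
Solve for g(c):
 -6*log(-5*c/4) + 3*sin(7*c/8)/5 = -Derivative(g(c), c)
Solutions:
 g(c) = C1 + 6*c*log(-c) - 12*c*log(2) - 6*c + 6*c*log(5) + 24*cos(7*c/8)/35


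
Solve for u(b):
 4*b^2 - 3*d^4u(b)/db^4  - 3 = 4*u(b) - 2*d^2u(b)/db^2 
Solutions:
 u(b) = b^2 + (C1*sin(sqrt(2)*3^(3/4)*b*sin(atan(sqrt(11))/2)/3) + C2*cos(sqrt(2)*3^(3/4)*b*sin(atan(sqrt(11))/2)/3))*exp(-sqrt(2)*3^(3/4)*b*cos(atan(sqrt(11))/2)/3) + (C3*sin(sqrt(2)*3^(3/4)*b*sin(atan(sqrt(11))/2)/3) + C4*cos(sqrt(2)*3^(3/4)*b*sin(atan(sqrt(11))/2)/3))*exp(sqrt(2)*3^(3/4)*b*cos(atan(sqrt(11))/2)/3) + 1/4


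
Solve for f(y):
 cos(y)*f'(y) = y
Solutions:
 f(y) = C1 + Integral(y/cos(y), y)


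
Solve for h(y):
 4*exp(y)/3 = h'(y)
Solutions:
 h(y) = C1 + 4*exp(y)/3


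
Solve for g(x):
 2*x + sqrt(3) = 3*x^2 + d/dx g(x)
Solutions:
 g(x) = C1 - x^3 + x^2 + sqrt(3)*x


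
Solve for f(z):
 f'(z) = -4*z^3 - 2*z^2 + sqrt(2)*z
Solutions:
 f(z) = C1 - z^4 - 2*z^3/3 + sqrt(2)*z^2/2


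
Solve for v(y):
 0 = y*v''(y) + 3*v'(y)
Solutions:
 v(y) = C1 + C2/y^2


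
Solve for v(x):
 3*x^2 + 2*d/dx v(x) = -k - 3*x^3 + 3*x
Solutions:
 v(x) = C1 - k*x/2 - 3*x^4/8 - x^3/2 + 3*x^2/4


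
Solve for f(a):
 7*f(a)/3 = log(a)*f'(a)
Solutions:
 f(a) = C1*exp(7*li(a)/3)


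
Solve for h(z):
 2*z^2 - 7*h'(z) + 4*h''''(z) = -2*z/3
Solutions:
 h(z) = C1 + C4*exp(14^(1/3)*z/2) + 2*z^3/21 + z^2/21 + (C2*sin(14^(1/3)*sqrt(3)*z/4) + C3*cos(14^(1/3)*sqrt(3)*z/4))*exp(-14^(1/3)*z/4)


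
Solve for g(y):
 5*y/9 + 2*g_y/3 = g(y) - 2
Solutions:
 g(y) = C1*exp(3*y/2) + 5*y/9 + 64/27


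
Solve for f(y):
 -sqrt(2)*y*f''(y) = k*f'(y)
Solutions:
 f(y) = C1 + y^(-sqrt(2)*re(k)/2 + 1)*(C2*sin(sqrt(2)*log(y)*Abs(im(k))/2) + C3*cos(sqrt(2)*log(y)*im(k)/2))


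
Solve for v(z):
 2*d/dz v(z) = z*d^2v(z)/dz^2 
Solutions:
 v(z) = C1 + C2*z^3


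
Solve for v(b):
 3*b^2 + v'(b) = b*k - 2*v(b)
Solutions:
 v(b) = C1*exp(-2*b) - 3*b^2/2 + b*k/2 + 3*b/2 - k/4 - 3/4


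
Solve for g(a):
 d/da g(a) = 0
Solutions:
 g(a) = C1


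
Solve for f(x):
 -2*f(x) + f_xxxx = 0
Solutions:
 f(x) = C1*exp(-2^(1/4)*x) + C2*exp(2^(1/4)*x) + C3*sin(2^(1/4)*x) + C4*cos(2^(1/4)*x)


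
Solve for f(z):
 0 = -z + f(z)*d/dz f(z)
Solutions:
 f(z) = -sqrt(C1 + z^2)
 f(z) = sqrt(C1 + z^2)


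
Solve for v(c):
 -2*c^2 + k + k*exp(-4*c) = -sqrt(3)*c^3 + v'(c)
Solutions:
 v(c) = C1 + sqrt(3)*c^4/4 - 2*c^3/3 + c*k - k*exp(-4*c)/4


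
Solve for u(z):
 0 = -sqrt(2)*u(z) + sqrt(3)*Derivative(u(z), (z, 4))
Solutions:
 u(z) = C1*exp(-2^(1/8)*3^(7/8)*z/3) + C2*exp(2^(1/8)*3^(7/8)*z/3) + C3*sin(2^(1/8)*3^(7/8)*z/3) + C4*cos(2^(1/8)*3^(7/8)*z/3)


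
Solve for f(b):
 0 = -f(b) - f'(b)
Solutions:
 f(b) = C1*exp(-b)


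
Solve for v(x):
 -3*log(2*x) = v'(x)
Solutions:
 v(x) = C1 - 3*x*log(x) - x*log(8) + 3*x


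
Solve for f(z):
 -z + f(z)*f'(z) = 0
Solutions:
 f(z) = -sqrt(C1 + z^2)
 f(z) = sqrt(C1 + z^2)


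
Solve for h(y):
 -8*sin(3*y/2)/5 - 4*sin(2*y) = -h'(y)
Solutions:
 h(y) = C1 - 16*cos(3*y/2)/15 - 2*cos(2*y)


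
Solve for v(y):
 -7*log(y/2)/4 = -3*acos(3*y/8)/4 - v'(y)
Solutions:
 v(y) = C1 + 7*y*log(y)/4 - 3*y*acos(3*y/8)/4 - 7*y/4 - 7*y*log(2)/4 + sqrt(64 - 9*y^2)/4


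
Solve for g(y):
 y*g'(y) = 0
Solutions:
 g(y) = C1


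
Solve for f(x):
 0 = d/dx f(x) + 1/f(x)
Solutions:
 f(x) = -sqrt(C1 - 2*x)
 f(x) = sqrt(C1 - 2*x)


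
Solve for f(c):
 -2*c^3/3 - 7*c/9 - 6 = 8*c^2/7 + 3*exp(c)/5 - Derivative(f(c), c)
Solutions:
 f(c) = C1 + c^4/6 + 8*c^3/21 + 7*c^2/18 + 6*c + 3*exp(c)/5


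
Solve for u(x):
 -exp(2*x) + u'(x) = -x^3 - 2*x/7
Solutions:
 u(x) = C1 - x^4/4 - x^2/7 + exp(2*x)/2


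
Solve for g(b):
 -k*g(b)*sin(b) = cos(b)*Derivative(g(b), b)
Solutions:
 g(b) = C1*exp(k*log(cos(b)))


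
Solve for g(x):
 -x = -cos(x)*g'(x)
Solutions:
 g(x) = C1 + Integral(x/cos(x), x)


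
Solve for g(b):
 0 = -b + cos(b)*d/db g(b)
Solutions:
 g(b) = C1 + Integral(b/cos(b), b)


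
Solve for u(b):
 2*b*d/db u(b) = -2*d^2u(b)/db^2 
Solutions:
 u(b) = C1 + C2*erf(sqrt(2)*b/2)


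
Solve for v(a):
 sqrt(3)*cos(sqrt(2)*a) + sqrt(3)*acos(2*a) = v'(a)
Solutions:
 v(a) = C1 + sqrt(3)*(a*acos(2*a) - sqrt(1 - 4*a^2)/2) + sqrt(6)*sin(sqrt(2)*a)/2


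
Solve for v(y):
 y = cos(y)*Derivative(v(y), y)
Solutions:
 v(y) = C1 + Integral(y/cos(y), y)


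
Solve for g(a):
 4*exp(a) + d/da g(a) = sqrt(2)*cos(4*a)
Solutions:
 g(a) = C1 - 4*exp(a) + sqrt(2)*sin(4*a)/4


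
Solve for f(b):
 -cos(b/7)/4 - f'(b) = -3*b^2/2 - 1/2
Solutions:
 f(b) = C1 + b^3/2 + b/2 - 7*sin(b/7)/4


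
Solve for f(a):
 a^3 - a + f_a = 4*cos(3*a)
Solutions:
 f(a) = C1 - a^4/4 + a^2/2 + 4*sin(3*a)/3


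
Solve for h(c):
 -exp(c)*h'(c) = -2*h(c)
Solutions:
 h(c) = C1*exp(-2*exp(-c))


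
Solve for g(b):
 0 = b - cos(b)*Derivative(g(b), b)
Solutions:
 g(b) = C1 + Integral(b/cos(b), b)


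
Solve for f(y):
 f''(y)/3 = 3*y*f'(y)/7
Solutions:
 f(y) = C1 + C2*erfi(3*sqrt(14)*y/14)


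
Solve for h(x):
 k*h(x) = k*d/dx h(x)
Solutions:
 h(x) = C1*exp(x)


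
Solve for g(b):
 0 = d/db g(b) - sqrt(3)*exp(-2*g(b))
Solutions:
 g(b) = log(-sqrt(C1 + 2*sqrt(3)*b))
 g(b) = log(C1 + 2*sqrt(3)*b)/2


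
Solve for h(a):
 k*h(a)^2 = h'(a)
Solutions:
 h(a) = -1/(C1 + a*k)


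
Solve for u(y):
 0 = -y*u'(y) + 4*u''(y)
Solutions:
 u(y) = C1 + C2*erfi(sqrt(2)*y/4)


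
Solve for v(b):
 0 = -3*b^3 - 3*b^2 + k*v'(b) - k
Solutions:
 v(b) = C1 + 3*b^4/(4*k) + b^3/k + b


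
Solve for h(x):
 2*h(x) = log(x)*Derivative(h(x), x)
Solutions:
 h(x) = C1*exp(2*li(x))


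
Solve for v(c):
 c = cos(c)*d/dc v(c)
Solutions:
 v(c) = C1 + Integral(c/cos(c), c)


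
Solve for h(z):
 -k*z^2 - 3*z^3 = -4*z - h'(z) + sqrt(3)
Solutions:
 h(z) = C1 + k*z^3/3 + 3*z^4/4 - 2*z^2 + sqrt(3)*z


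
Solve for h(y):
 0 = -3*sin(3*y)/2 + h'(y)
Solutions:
 h(y) = C1 - cos(3*y)/2


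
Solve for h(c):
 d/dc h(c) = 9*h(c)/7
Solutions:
 h(c) = C1*exp(9*c/7)


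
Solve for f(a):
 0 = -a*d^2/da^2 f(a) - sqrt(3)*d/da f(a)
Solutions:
 f(a) = C1 + C2*a^(1 - sqrt(3))


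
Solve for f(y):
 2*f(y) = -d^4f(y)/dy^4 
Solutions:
 f(y) = (C1*sin(2^(3/4)*y/2) + C2*cos(2^(3/4)*y/2))*exp(-2^(3/4)*y/2) + (C3*sin(2^(3/4)*y/2) + C4*cos(2^(3/4)*y/2))*exp(2^(3/4)*y/2)


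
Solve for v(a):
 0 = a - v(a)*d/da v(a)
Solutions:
 v(a) = -sqrt(C1 + a^2)
 v(a) = sqrt(C1 + a^2)


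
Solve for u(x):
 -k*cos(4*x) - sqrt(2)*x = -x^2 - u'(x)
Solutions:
 u(x) = C1 + k*sin(4*x)/4 - x^3/3 + sqrt(2)*x^2/2


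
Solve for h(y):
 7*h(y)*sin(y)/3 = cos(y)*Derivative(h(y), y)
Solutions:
 h(y) = C1/cos(y)^(7/3)


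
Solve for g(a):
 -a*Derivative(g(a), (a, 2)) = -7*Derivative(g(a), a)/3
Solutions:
 g(a) = C1 + C2*a^(10/3)


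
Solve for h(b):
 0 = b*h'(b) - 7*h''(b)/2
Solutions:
 h(b) = C1 + C2*erfi(sqrt(7)*b/7)


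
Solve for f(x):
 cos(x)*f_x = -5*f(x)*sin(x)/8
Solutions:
 f(x) = C1*cos(x)^(5/8)


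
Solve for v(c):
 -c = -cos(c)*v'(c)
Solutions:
 v(c) = C1 + Integral(c/cos(c), c)


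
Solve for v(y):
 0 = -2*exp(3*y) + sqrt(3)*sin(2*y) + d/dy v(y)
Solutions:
 v(y) = C1 + 2*exp(3*y)/3 + sqrt(3)*cos(2*y)/2


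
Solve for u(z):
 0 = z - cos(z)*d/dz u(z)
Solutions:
 u(z) = C1 + Integral(z/cos(z), z)


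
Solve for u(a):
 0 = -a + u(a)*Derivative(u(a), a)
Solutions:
 u(a) = -sqrt(C1 + a^2)
 u(a) = sqrt(C1 + a^2)


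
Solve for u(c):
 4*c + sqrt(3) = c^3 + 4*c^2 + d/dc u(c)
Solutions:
 u(c) = C1 - c^4/4 - 4*c^3/3 + 2*c^2 + sqrt(3)*c


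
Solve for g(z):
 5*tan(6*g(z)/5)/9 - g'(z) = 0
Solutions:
 g(z) = -5*asin(C1*exp(2*z/3))/6 + 5*pi/6
 g(z) = 5*asin(C1*exp(2*z/3))/6


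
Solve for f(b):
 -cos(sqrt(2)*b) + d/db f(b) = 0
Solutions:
 f(b) = C1 + sqrt(2)*sin(sqrt(2)*b)/2


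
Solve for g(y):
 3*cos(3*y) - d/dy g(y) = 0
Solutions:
 g(y) = C1 + sin(3*y)


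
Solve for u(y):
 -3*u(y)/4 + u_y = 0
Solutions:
 u(y) = C1*exp(3*y/4)


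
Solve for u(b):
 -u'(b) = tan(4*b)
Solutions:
 u(b) = C1 + log(cos(4*b))/4


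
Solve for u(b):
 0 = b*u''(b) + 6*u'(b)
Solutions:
 u(b) = C1 + C2/b^5


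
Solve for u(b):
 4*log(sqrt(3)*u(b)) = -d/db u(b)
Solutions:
 Integral(1/(2*log(_y) + log(3)), (_y, u(b)))/2 = C1 - b


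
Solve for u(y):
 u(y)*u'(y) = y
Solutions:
 u(y) = -sqrt(C1 + y^2)
 u(y) = sqrt(C1 + y^2)


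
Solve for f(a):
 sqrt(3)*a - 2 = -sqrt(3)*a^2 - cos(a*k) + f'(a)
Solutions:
 f(a) = C1 + sqrt(3)*a^3/3 + sqrt(3)*a^2/2 - 2*a + sin(a*k)/k


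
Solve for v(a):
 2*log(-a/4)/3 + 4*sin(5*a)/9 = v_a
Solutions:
 v(a) = C1 + 2*a*log(-a)/3 - 4*a*log(2)/3 - 2*a/3 - 4*cos(5*a)/45


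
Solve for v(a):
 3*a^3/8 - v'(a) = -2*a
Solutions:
 v(a) = C1 + 3*a^4/32 + a^2


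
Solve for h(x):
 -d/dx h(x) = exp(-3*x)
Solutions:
 h(x) = C1 + exp(-3*x)/3


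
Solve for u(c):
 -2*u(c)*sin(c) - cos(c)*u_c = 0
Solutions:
 u(c) = C1*cos(c)^2


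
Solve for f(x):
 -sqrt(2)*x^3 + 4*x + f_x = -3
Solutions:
 f(x) = C1 + sqrt(2)*x^4/4 - 2*x^2 - 3*x


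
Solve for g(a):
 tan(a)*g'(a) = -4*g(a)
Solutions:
 g(a) = C1/sin(a)^4


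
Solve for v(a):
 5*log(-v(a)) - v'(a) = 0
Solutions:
 -li(-v(a)) = C1 + 5*a


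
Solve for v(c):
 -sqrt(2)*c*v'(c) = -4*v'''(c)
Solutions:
 v(c) = C1 + Integral(C2*airyai(sqrt(2)*c/2) + C3*airybi(sqrt(2)*c/2), c)


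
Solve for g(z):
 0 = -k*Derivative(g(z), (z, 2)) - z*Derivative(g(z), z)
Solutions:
 g(z) = C1 + C2*sqrt(k)*erf(sqrt(2)*z*sqrt(1/k)/2)


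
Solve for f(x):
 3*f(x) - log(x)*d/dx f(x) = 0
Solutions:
 f(x) = C1*exp(3*li(x))


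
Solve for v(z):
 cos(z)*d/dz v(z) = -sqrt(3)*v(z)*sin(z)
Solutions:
 v(z) = C1*cos(z)^(sqrt(3))


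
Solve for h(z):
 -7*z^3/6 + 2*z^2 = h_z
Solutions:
 h(z) = C1 - 7*z^4/24 + 2*z^3/3


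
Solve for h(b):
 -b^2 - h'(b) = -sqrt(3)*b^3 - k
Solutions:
 h(b) = C1 + sqrt(3)*b^4/4 - b^3/3 + b*k


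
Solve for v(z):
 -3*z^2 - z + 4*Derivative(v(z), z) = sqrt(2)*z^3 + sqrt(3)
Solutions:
 v(z) = C1 + sqrt(2)*z^4/16 + z^3/4 + z^2/8 + sqrt(3)*z/4


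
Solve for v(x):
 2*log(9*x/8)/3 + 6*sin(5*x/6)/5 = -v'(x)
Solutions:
 v(x) = C1 - 2*x*log(x)/3 - 4*x*log(3)/3 + 2*x/3 + 2*x*log(2) + 36*cos(5*x/6)/25


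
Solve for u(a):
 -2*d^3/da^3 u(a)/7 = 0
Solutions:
 u(a) = C1 + C2*a + C3*a^2


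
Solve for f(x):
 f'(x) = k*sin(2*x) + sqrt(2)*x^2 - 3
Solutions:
 f(x) = C1 - k*cos(2*x)/2 + sqrt(2)*x^3/3 - 3*x


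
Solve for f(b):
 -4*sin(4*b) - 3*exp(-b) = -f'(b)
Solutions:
 f(b) = C1 - cos(4*b) - 3*exp(-b)


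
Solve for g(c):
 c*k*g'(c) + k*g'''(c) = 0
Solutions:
 g(c) = C1 + Integral(C2*airyai(-c) + C3*airybi(-c), c)


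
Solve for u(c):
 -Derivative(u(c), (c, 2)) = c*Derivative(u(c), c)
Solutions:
 u(c) = C1 + C2*erf(sqrt(2)*c/2)


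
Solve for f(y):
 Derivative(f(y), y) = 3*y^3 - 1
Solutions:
 f(y) = C1 + 3*y^4/4 - y


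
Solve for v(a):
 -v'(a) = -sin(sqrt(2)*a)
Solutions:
 v(a) = C1 - sqrt(2)*cos(sqrt(2)*a)/2


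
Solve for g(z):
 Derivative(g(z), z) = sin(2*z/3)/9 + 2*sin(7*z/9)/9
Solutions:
 g(z) = C1 - cos(2*z/3)/6 - 2*cos(7*z/9)/7


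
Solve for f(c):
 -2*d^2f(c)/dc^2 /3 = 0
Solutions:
 f(c) = C1 + C2*c


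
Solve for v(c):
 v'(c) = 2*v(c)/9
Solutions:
 v(c) = C1*exp(2*c/9)


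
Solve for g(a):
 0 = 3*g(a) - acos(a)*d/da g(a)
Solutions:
 g(a) = C1*exp(3*Integral(1/acos(a), a))


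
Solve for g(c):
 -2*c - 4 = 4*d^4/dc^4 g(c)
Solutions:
 g(c) = C1 + C2*c + C3*c^2 + C4*c^3 - c^5/240 - c^4/24


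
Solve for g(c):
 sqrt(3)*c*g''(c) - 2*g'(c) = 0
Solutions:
 g(c) = C1 + C2*c^(1 + 2*sqrt(3)/3)


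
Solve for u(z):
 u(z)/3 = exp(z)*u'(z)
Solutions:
 u(z) = C1*exp(-exp(-z)/3)


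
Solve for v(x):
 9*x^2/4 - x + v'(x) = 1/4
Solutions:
 v(x) = C1 - 3*x^3/4 + x^2/2 + x/4


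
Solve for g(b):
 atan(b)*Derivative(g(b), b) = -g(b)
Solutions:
 g(b) = C1*exp(-Integral(1/atan(b), b))


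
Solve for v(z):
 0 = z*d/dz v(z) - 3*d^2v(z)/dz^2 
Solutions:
 v(z) = C1 + C2*erfi(sqrt(6)*z/6)


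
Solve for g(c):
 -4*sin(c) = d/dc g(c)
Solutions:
 g(c) = C1 + 4*cos(c)


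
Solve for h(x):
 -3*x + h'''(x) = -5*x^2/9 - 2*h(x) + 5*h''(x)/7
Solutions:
 h(x) = C1*exp(x*(25/(21*sqrt(189231) + 9136)^(1/3) + 10 + (21*sqrt(189231) + 9136)^(1/3))/42)*sin(sqrt(3)*x*(-(21*sqrt(189231) + 9136)^(1/3) + 25/(21*sqrt(189231) + 9136)^(1/3))/42) + C2*exp(x*(25/(21*sqrt(189231) + 9136)^(1/3) + 10 + (21*sqrt(189231) + 9136)^(1/3))/42)*cos(sqrt(3)*x*(-(21*sqrt(189231) + 9136)^(1/3) + 25/(21*sqrt(189231) + 9136)^(1/3))/42) + C3*exp(x*(-(21*sqrt(189231) + 9136)^(1/3) - 25/(21*sqrt(189231) + 9136)^(1/3) + 5)/21) - 5*x^2/18 + 3*x/2 - 25/126


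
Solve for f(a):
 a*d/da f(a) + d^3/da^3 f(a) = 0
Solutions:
 f(a) = C1 + Integral(C2*airyai(-a) + C3*airybi(-a), a)


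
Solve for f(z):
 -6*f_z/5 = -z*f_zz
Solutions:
 f(z) = C1 + C2*z^(11/5)


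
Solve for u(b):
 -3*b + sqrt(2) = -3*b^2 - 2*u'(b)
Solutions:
 u(b) = C1 - b^3/2 + 3*b^2/4 - sqrt(2)*b/2


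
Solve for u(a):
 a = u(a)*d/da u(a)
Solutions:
 u(a) = -sqrt(C1 + a^2)
 u(a) = sqrt(C1 + a^2)


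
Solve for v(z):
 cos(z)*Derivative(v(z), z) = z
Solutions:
 v(z) = C1 + Integral(z/cos(z), z)


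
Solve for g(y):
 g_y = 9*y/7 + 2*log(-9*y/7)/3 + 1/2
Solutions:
 g(y) = C1 + 9*y^2/14 + 2*y*log(-y)/3 + y*(-4*log(7) - 1 + 8*log(3))/6


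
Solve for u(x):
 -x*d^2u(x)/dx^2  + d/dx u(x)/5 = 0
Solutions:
 u(x) = C1 + C2*x^(6/5)


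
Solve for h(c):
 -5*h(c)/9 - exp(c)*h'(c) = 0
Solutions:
 h(c) = C1*exp(5*exp(-c)/9)


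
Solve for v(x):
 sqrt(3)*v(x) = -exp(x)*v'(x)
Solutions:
 v(x) = C1*exp(sqrt(3)*exp(-x))


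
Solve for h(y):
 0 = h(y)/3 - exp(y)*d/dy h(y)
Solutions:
 h(y) = C1*exp(-exp(-y)/3)


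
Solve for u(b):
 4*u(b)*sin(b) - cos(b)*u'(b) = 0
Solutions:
 u(b) = C1/cos(b)^4


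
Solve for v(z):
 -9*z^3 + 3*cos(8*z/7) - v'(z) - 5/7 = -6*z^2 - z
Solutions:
 v(z) = C1 - 9*z^4/4 + 2*z^3 + z^2/2 - 5*z/7 + 21*sin(8*z/7)/8


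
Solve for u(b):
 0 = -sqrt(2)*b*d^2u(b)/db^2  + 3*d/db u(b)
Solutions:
 u(b) = C1 + C2*b^(1 + 3*sqrt(2)/2)


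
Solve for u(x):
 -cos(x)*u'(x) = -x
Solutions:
 u(x) = C1 + Integral(x/cos(x), x)


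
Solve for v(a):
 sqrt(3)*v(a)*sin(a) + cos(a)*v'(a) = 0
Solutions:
 v(a) = C1*cos(a)^(sqrt(3))


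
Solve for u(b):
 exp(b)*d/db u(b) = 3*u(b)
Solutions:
 u(b) = C1*exp(-3*exp(-b))


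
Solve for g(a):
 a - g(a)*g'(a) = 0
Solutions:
 g(a) = -sqrt(C1 + a^2)
 g(a) = sqrt(C1 + a^2)


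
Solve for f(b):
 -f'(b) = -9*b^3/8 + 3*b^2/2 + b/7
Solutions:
 f(b) = C1 + 9*b^4/32 - b^3/2 - b^2/14


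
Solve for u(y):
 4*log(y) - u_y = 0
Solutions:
 u(y) = C1 + 4*y*log(y) - 4*y


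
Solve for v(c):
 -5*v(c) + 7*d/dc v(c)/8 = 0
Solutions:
 v(c) = C1*exp(40*c/7)


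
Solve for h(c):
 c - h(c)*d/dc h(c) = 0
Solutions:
 h(c) = -sqrt(C1 + c^2)
 h(c) = sqrt(C1 + c^2)


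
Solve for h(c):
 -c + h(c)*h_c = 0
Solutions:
 h(c) = -sqrt(C1 + c^2)
 h(c) = sqrt(C1 + c^2)


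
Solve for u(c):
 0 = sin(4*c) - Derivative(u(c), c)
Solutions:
 u(c) = C1 - cos(4*c)/4


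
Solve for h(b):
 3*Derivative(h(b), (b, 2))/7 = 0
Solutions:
 h(b) = C1 + C2*b


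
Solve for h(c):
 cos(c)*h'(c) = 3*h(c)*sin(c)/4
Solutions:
 h(c) = C1/cos(c)^(3/4)


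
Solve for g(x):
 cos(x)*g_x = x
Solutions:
 g(x) = C1 + Integral(x/cos(x), x)


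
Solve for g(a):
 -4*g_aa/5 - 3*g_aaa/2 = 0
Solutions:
 g(a) = C1 + C2*a + C3*exp(-8*a/15)


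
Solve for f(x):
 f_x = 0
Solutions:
 f(x) = C1


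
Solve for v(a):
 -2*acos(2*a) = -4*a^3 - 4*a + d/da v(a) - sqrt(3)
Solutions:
 v(a) = C1 + a^4 + 2*a^2 - 2*a*acos(2*a) + sqrt(3)*a + sqrt(1 - 4*a^2)


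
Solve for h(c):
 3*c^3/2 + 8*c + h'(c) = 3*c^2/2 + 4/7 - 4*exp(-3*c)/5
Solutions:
 h(c) = C1 - 3*c^4/8 + c^3/2 - 4*c^2 + 4*c/7 + 4*exp(-3*c)/15


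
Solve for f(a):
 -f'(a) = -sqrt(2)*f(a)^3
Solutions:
 f(a) = -sqrt(2)*sqrt(-1/(C1 + sqrt(2)*a))/2
 f(a) = sqrt(2)*sqrt(-1/(C1 + sqrt(2)*a))/2


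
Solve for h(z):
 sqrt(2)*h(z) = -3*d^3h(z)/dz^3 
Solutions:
 h(z) = C3*exp(-2^(1/6)*3^(2/3)*z/3) + (C1*sin(6^(1/6)*z/2) + C2*cos(6^(1/6)*z/2))*exp(2^(1/6)*3^(2/3)*z/6)


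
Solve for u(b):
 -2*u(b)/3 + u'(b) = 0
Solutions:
 u(b) = C1*exp(2*b/3)


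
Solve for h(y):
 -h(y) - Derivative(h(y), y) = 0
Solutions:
 h(y) = C1*exp(-y)


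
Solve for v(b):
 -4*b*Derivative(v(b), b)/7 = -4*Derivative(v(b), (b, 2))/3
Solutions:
 v(b) = C1 + C2*erfi(sqrt(42)*b/14)


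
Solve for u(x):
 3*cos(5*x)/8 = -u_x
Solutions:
 u(x) = C1 - 3*sin(5*x)/40


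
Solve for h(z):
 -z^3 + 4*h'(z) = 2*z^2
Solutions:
 h(z) = C1 + z^4/16 + z^3/6


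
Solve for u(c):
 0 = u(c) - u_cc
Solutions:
 u(c) = C1*exp(-c) + C2*exp(c)


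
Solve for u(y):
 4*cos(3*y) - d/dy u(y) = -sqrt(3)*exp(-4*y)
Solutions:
 u(y) = C1 + 4*sin(3*y)/3 - sqrt(3)*exp(-4*y)/4


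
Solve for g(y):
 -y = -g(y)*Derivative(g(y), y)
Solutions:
 g(y) = -sqrt(C1 + y^2)
 g(y) = sqrt(C1 + y^2)


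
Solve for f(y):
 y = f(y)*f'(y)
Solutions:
 f(y) = -sqrt(C1 + y^2)
 f(y) = sqrt(C1 + y^2)


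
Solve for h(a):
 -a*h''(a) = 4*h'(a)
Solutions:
 h(a) = C1 + C2/a^3


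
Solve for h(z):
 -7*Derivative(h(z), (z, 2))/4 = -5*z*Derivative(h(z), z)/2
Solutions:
 h(z) = C1 + C2*erfi(sqrt(35)*z/7)


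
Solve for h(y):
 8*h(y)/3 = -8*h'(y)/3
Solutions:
 h(y) = C1*exp(-y)


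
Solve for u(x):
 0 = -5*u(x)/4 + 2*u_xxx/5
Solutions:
 u(x) = C3*exp(5^(2/3)*x/2) + (C1*sin(sqrt(3)*5^(2/3)*x/4) + C2*cos(sqrt(3)*5^(2/3)*x/4))*exp(-5^(2/3)*x/4)


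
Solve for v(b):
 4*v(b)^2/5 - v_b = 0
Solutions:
 v(b) = -5/(C1 + 4*b)


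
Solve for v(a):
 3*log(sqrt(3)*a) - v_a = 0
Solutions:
 v(a) = C1 + 3*a*log(a) - 3*a + 3*a*log(3)/2


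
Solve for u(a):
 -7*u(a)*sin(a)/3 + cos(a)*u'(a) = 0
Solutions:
 u(a) = C1/cos(a)^(7/3)


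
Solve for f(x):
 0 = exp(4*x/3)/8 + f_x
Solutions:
 f(x) = C1 - 3*exp(4*x/3)/32


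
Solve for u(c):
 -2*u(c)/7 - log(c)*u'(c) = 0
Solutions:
 u(c) = C1*exp(-2*li(c)/7)


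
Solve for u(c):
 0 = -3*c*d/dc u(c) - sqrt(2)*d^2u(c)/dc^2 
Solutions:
 u(c) = C1 + C2*erf(2^(1/4)*sqrt(3)*c/2)


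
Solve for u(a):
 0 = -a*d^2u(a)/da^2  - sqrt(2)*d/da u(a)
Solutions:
 u(a) = C1 + C2*a^(1 - sqrt(2))


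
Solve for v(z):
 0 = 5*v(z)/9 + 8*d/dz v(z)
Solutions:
 v(z) = C1*exp(-5*z/72)


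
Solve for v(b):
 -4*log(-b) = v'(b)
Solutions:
 v(b) = C1 - 4*b*log(-b) + 4*b


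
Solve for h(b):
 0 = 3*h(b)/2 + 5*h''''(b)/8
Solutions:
 h(b) = (C1*sin(3^(1/4)*5^(3/4)*b/5) + C2*cos(3^(1/4)*5^(3/4)*b/5))*exp(-3^(1/4)*5^(3/4)*b/5) + (C3*sin(3^(1/4)*5^(3/4)*b/5) + C4*cos(3^(1/4)*5^(3/4)*b/5))*exp(3^(1/4)*5^(3/4)*b/5)


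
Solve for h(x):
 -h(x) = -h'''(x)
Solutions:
 h(x) = C3*exp(x) + (C1*sin(sqrt(3)*x/2) + C2*cos(sqrt(3)*x/2))*exp(-x/2)


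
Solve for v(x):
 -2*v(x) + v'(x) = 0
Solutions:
 v(x) = C1*exp(2*x)


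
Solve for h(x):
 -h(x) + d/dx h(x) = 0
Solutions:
 h(x) = C1*exp(x)


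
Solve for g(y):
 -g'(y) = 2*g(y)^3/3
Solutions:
 g(y) = -sqrt(6)*sqrt(-1/(C1 - 2*y))/2
 g(y) = sqrt(6)*sqrt(-1/(C1 - 2*y))/2


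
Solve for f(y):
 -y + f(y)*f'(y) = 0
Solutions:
 f(y) = -sqrt(C1 + y^2)
 f(y) = sqrt(C1 + y^2)


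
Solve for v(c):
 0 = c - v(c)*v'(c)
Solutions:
 v(c) = -sqrt(C1 + c^2)
 v(c) = sqrt(C1 + c^2)


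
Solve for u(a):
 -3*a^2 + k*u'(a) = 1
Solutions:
 u(a) = C1 + a^3/k + a/k
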